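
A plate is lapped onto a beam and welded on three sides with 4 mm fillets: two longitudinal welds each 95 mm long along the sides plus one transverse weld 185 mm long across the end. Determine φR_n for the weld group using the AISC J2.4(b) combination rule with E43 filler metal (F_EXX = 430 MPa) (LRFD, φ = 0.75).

φR_n ≈ 240 kN

t_e = 0.707 × 4 = 2.828 mm.
R_nwl = 0.6 × 430 × 2.828 × 190 × 10⁻³ = 138.6 kN (longitudinal, 2 welds).
R_nwt = 0.6 × 430 × 2.828 × 185 × 10⁻³ = 135 kN (transverse, base value).
(i) R_nwl + R_nwt = 273.6 kN; (ii) 0.85 R_nwl + 1.5 R_nwt = 320.3 kN.
R_n = max = 320.3 kN [governs: (ii)]; φR_n = 240.2 kN.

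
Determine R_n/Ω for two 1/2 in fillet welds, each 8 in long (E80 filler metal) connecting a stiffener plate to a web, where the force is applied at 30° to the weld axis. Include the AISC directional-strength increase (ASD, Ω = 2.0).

E80XX → F_EXX = 80 ksi.
t_e = 0.707 × 0.5 = 0.3535 in; A_we = 0.3535 × 16 = 5.656 in².
Directional factor: 1.0 + 0.5 sin^1.5(30°) = 1.177.
F_nw = 0.6 × 80 × 1.177 = 56.49 ksi.
R_n/Ω = (56.49 × 5.656) / 2.0 = 159.7 kip.

R_n/Ω ≈ 160 kip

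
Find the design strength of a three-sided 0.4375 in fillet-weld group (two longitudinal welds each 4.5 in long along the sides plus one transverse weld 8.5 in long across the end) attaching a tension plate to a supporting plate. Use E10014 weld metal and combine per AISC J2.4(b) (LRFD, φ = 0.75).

E100XX → F_EXX = 100 ksi.
t_e = 0.707 × 0.4375 = 0.3093 in.
R_nwl = 0.6 × 100 × 0.3093 × 9 = 167 kip (longitudinal, 2 welds).
R_nwt = 0.6 × 100 × 0.3093 × 8.5 = 157.7 kip (transverse, base value).
(i) R_nwl + R_nwt = 324.8 kip; (ii) 0.85 R_nwl + 1.5 R_nwt = 378.6 kip.
R_n = max = 378.6 kip [governs: (ii)]; φR_n = 283.9 kip.

φR_n ≈ 284 kip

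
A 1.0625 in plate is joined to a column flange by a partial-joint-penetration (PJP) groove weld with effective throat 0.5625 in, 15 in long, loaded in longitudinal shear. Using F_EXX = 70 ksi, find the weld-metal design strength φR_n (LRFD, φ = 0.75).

φR_n ≈ 266 kip

Effective throat (given) t_e = 0.5625 in.
A_we = 0.5625 × 15 = 8.438 in².
F_nw = 0.6 F_EXX = 42 ksi.
φR_n = 0.75 × 42 × 8.438 = 265.8 kip.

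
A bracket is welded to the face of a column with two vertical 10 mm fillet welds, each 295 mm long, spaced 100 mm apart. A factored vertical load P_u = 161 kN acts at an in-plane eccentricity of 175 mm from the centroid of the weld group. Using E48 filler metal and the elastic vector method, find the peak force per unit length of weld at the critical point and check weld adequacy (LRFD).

E48XX → F_EXX = 480 MPa.
Total weld length L_w = 590 mm. Treat welds as unit-width lines.
Polar moment about centroid: J = 2[d³/12 + d(b/2)²] = 2[295³/12 + 295×50²] = 5754000 mm³.
Direct shear f_v = P/L_w = 161×10³ / 590 = 272.9 N/mm (vertical).
Torsion M = P·e = 161×10³ × 175 = 28175000 N·mm.
Critical point at (x, y) = (50, 147.5) from centroid. f_tx = M·y/J = 722.3 N/mm; f_ty = M·x/J = 244.8 N/mm.
Resultant f_max = √[f_tx² + (f_v + f_ty)²] = √[722.3² + (272.9 + 244.8)²] = 888.7 N/mm.
Capacity per unit length: φr_n = 0.75 × 0.6 × 480 × (0.707 × 10) = 1527 N/mm.
888.7 ≤ 1527 → adequate.

f_max ≈ 889 N/mm; adequate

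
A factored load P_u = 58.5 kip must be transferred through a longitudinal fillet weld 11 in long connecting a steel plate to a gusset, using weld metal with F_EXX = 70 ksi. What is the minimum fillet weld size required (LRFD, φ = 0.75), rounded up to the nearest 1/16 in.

Total weld length L = 11 in.
Required throat t_e = P_u / (φ × 0.6 F_EXX × L) = 58.5 / (0.75 × 0.6 × 70 × 11) = 0.1688 in.
Required leg w = t_e / 0.707 = 0.2388 in → use 1/4 in.

w = 1/4 in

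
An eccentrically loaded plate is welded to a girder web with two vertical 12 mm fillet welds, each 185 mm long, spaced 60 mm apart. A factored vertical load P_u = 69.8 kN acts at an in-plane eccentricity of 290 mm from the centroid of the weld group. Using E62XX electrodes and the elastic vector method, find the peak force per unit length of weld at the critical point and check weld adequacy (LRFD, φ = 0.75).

E62XX → F_EXX = 620 MPa.
Total weld length L_w = 370 mm. Treat welds as unit-width lines.
Polar moment about centroid: J = 2[d³/12 + d(b/2)²] = 2[185³/12 + 185×30²] = 1388000 mm³.
Direct shear f_v = P/L_w = 69.8×10³ / 370 = 188.6 N/mm (vertical).
Torsion M = P·e = 69.8×10³ × 290 = 20242000 N·mm.
Critical point at (x, y) = (30, 92.5) from centroid. f_tx = M·y/J = 1349 N/mm; f_ty = M·x/J = 437.4 N/mm.
Resultant f_max = √[f_tx² + (f_v + f_ty)²] = √[1349² + (188.6 + 437.4)²] = 1487 N/mm.
Capacity per unit length: φr_n = 0.75 × 0.6 × 620 × (0.707 × 12) = 2367 N/mm.
1487 ≤ 2367 → adequate.

f_max ≈ 1490 N/mm; adequate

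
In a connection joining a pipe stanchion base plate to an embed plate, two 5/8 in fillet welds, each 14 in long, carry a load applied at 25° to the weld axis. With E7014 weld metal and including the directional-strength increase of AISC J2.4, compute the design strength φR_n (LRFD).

φR_n ≈ 443 kips

E70XX → F_EXX = 70 ksi.
t_e = 0.707 × 0.625 = 0.4419 in; A_we = 0.4419 × 28 = 12.37 in².
Directional factor: 1.0 + 0.5 sin^1.5(25°) = 1.137.
F_nw = 0.6 × 70 × 1.137 = 47.77 ksi.
φR_n = 0.75 × 47.77 × 12.37 = 443.3 kips.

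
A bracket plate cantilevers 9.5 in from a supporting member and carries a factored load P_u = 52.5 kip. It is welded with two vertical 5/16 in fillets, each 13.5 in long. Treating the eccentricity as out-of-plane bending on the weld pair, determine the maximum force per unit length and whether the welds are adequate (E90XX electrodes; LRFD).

f_max ≈ 8.44 kip/in; adequate

E90XX → F_EXX = 90 ksi.
L_w = 2 × 13.5 = 27 in; section modulus (unit throat) S = 2 × L²/6 = 60.75 in².
Direct shear f_v = P/L_w = 52.5/27 = 1.944 kip/in.
Moment M = P × e = 52.5 × 9.5 = 498.75 kip·in; bending f_b = M/S = 8.21 kip/in.
f_max = √(f_v² + f_b²) = √(1.944² + 8.21²) = 8.437 kip/in.
φr_n = 0.75 × 0.6 × 90 × (0.707 × 0.3125) = 8.948 kip/in → adequate.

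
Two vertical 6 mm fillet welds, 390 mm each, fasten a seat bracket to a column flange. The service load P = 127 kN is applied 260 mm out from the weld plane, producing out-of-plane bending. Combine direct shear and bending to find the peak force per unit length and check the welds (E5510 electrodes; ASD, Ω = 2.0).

E55XX → F_EXX = 550 MPa.
L_w = 2 × 390 = 780 mm; section modulus (unit throat) S = 2 × L²/6 = 50700 mm².
Direct shear f_v = P/L_w = 127×10³/780 = 162.8 N/mm.
Moment M = P × e = 127×10³ × 260 = 33020000 N·mm; bending f_b = M/S = 651.3 N/mm.
f_max = √(f_v² + f_b²) = √(162.8² + 651.3²) = 671.3 N/mm.
r_n/Ω = (1/2.0) × 0.6 × 550 × (0.707 × 6) = 699.9 N/mm → adequate.

f_max ≈ 671 N/mm; adequate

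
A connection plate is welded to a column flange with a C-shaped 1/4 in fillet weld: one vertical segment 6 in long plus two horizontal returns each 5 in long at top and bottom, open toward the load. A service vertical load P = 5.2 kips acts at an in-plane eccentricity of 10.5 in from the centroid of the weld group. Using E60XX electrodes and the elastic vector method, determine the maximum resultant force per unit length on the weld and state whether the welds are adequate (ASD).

E60XX → F_EXX = 60 ksi.
Total weld length L_w = 16 in. Treat welds as unit-width lines.
Centroid: x̄ = 2×5×2.5 / 16 = 1.562 in from the vertical weld.
Polar moment about centroid: J = I_x + I_y = [6³/12 + 2×5×3²] + [6×1.562² + 2(5³/12 + 5×0.9375²)] = 152.3 in³.
Direct shear f_v = P/L_w = 5.2 / 16 = 0.325 kip/in (vertical).
Torsion M = P·e = 5.2 × 10.5 = 54.6 kip·in.
Critical point at (x, y) = (3.438, 3) from centroid. f_tx = M·y/J = 1.076 kip/in; f_ty = M·x/J = 1.233 kip/in.
Resultant f_max = √[f_tx² + (f_v + f_ty)²] = √[1.076² + (0.325 + 1.233)²] = 1.893 kip/in.
Capacity per unit length: r_n/Ω = (1/2.0) × 0.6 × 60 × (0.707 × 0.25) = 3.181 kip/in.
1.893 ≤ 3.181 → adequate.

f_max ≈ 1.89 kip/in; adequate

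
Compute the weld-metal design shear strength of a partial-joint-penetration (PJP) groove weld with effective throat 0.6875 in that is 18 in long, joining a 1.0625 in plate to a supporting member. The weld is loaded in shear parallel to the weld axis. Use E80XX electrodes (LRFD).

φR_n ≈ 446 kip

E80XX → F_EXX = 80 ksi.
Effective throat (given) t_e = 0.6875 in.
A_we = 0.6875 × 18 = 12.38 in².
F_nw = 0.6 F_EXX = 48 ksi.
φR_n = 0.75 × 48 × 12.38 = 445.5 kip.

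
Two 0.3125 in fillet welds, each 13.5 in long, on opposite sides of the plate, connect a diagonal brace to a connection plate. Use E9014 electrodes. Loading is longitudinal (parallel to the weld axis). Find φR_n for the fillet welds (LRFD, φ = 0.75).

φR_n ≈ 242 kips

E90XX → F_EXX = 90 ksi.
Effective throat t_e = 0.707 × 0.3125 = 0.2209 in.
Total length L = 27 in; A_we = 0.2209 × 27 = 5.965 in².
F_nw = 0.6 F_EXX = 0.6 × 90 = 54 ksi.
φR_n = 0.75 × 54 × 5.965 = 241.6 kips.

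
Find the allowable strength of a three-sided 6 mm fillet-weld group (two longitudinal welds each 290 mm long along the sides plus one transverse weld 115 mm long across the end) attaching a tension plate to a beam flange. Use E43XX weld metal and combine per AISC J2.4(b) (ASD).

E43XX → F_EXX = 430 MPa.
t_e = 0.707 × 6 = 4.242 mm.
R_nwl = 0.6 × 430 × 4.242 × 580 × 10⁻³ = 634.8 kN (longitudinal, 2 welds).
R_nwt = 0.6 × 430 × 4.242 × 115 × 10⁻³ = 125.9 kN (transverse, base value).
(i) R_nwl + R_nwt = 760.6 kN; (ii) 0.85 R_nwl + 1.5 R_nwt = 728.3 kN.
R_n = max = 760.6 kN [governs: (i)]; R_n/Ω = 380.3 kN.

R_n/Ω ≈ 380 kN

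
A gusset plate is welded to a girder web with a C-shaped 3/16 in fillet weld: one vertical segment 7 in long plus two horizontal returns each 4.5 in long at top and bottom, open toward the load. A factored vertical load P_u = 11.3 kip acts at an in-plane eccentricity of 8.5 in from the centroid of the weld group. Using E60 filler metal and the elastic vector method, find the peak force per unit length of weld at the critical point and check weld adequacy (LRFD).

E60XX → F_EXX = 60 ksi.
Total weld length L_w = 16 in. Treat welds as unit-width lines.
Centroid: x̄ = 2×4.5×2.25 / 16 = 1.266 in from the vertical weld.
Polar moment about centroid: J = I_x + I_y = [7³/12 + 2×4.5×3.5²] + [7×1.266² + 2(4.5³/12 + 4.5×0.9844²)] = 174 in³.
Direct shear f_v = P/L_w = 11.3 / 16 = 0.7063 kip/in (vertical).
Torsion M = P·e = 11.3 × 8.5 = 96.05 kip·in.
Critical point at (x, y) = (3.234, 3.5) from centroid. f_tx = M·y/J = 1.933 kip/in; f_ty = M·x/J = 1.786 kip/in.
Resultant f_max = √[f_tx² + (f_v + f_ty)²] = √[1.933² + (0.7063 + 1.786)²] = 3.154 kip/in.
Capacity per unit length: φr_n = 0.75 × 0.6 × 60 × (0.707 × 0.1875) = 3.579 kip/in.
3.154 ≤ 3.579 → adequate.

f_max ≈ 3.15 kip/in; adequate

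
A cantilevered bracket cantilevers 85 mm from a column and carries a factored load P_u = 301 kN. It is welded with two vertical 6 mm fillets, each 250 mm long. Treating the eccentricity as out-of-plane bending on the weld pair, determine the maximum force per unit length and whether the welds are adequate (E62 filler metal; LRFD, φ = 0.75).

E62XX → F_EXX = 620 MPa.
L_w = 2 × 250 = 500 mm; section modulus (unit throat) S = 2 × L²/6 = 20830 mm².
Direct shear f_v = P/L_w = 301×10³/500 = 602 N/mm.
Moment M = P × e = 301×10³ × 85 = 25585000 N·mm; bending f_b = M/S = 1228 N/mm.
f_max = √(f_v² + f_b²) = √(602² + 1228²) = 1368 N/mm.
φr_n = 0.75 × 0.6 × 620 × (0.707 × 6) = 1184 N/mm → NOT adequate.

f_max ≈ 1370 N/mm; NOT adequate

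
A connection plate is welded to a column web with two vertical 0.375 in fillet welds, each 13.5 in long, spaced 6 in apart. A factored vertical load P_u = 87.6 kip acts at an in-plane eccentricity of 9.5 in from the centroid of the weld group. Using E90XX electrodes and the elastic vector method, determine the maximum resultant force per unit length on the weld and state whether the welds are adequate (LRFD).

E90XX → F_EXX = 90 ksi.
Total weld length L_w = 27 in. Treat welds as unit-width lines.
Polar moment about centroid: J = 2[d³/12 + d(b/2)²] = 2[13.5³/12 + 13.5×3²] = 653.1 in³.
Direct shear f_v = P/L_w = 87.6 / 27 = 3.244 kip/in (vertical).
Torsion M = P·e = 87.6 × 9.5 = 832.2 kip·in.
Critical point at (x, y) = (3, 6.75) from centroid. f_tx = M·y/J = 8.602 kip/in; f_ty = M·x/J = 3.823 kip/in.
Resultant f_max = √[f_tx² + (f_v + f_ty)²] = √[8.602² + (3.244 + 3.823)²] = 11.13 kip/in.
Capacity per unit length: φr_n = 0.75 × 0.6 × 90 × (0.707 × 0.375) = 10.74 kip/in.
11.13 > 10.74 → NOT adequate.

f_max ≈ 11.1 kip/in; NOT adequate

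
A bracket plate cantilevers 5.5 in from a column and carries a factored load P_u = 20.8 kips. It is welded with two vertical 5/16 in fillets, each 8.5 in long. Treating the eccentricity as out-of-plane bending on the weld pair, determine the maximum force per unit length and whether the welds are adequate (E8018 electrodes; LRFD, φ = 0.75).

f_max ≈ 4.91 kip/in; adequate

E80XX → F_EXX = 80 ksi.
L_w = 2 × 8.5 = 17 in; section modulus (unit throat) S = 2 × L²/6 = 24.08 in².
Direct shear f_v = P/L_w = 20.8/17 = 1.224 kip/in.
Moment M = P × e = 20.8 × 5.5 = 114.4 kip·in; bending f_b = M/S = 4.75 kip/in.
f_max = √(f_v² + f_b²) = √(1.224² + 4.75²) = 4.905 kip/in.
φr_n = 0.75 × 0.6 × 80 × (0.707 × 0.3125) = 7.954 kip/in → adequate.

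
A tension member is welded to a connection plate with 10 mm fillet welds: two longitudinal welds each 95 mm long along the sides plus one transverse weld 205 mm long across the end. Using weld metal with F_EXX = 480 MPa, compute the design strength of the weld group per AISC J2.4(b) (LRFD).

t_e = 0.707 × 10 = 7.07 mm.
R_nwl = 0.6 × 480 × 7.07 × 190 × 10⁻³ = 386.9 kN (longitudinal, 2 welds).
R_nwt = 0.6 × 480 × 7.07 × 205 × 10⁻³ = 417.4 kN (transverse, base value).
(i) R_nwl + R_nwt = 804.3 kN; (ii) 0.85 R_nwl + 1.5 R_nwt = 955 kN.
R_n = max = 955 kN [governs: (ii)]; φR_n = 716.2 kN.

φR_n ≈ 716 kN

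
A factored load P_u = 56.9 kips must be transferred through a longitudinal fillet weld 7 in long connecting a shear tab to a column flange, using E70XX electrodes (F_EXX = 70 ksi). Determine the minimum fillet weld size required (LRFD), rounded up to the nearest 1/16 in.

w = 3/8 in

Total weld length L = 7 in.
Required throat t_e = P_u / (φ × 0.6 F_EXX × L) = 56.9 / (0.75 × 0.6 × 70 × 7) = 0.258 in.
Required leg w = t_e / 0.707 = 0.365 in → use 3/8 in.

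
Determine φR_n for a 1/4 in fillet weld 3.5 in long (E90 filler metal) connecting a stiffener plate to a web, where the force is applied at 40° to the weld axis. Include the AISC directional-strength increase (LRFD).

φR_n ≈ 31.5 kip

E90XX → F_EXX = 90 ksi.
t_e = 0.707 × 0.25 = 0.1767 in; A_we = 0.1767 × 3.5 = 0.6186 in².
Directional factor: 1.0 + 0.5 sin^1.5(40°) = 1.258.
F_nw = 0.6 × 90 × 1.258 = 67.91 ksi.
φR_n = 0.75 × 67.91 × 0.6186 = 31.51 kip.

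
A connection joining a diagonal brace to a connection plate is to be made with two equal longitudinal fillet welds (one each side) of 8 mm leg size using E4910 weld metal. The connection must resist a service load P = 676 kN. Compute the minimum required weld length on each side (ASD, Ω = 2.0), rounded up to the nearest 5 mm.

L = 410 mm on each side

E49XX → F_EXX = 490 MPa.
Throat t_e = 0.707 × 8 = 5.656 mm.
r_n/Ω = (0.6 × 490 × 5.656) / 2.0 = 831.4 N/mm = 0.8314 kN/mm.
L_req = P / (r_n/Ω) = 676 / 0.8314 = 813.1 mm total.
Per side: 813.1 / 2 = 406.5 mm.
Round up → use L = 410 mm on each side.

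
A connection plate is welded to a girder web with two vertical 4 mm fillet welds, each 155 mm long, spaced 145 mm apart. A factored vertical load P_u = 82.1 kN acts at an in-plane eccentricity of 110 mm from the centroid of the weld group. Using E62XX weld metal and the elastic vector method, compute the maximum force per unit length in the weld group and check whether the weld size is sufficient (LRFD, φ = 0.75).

E62XX → F_EXX = 620 MPa.
Total weld length L_w = 310 mm. Treat welds as unit-width lines.
Polar moment about centroid: J = 2[d³/12 + d(b/2)²] = 2[155³/12 + 155×72.5²] = 2250000 mm³.
Direct shear f_v = P/L_w = 82.1×10³ / 310 = 264.8 N/mm (vertical).
Torsion M = P·e = 82.1×10³ × 110 = 9031000 N·mm.
Critical point at (x, y) = (72.5, 77.5) from centroid. f_tx = M·y/J = 311.1 N/mm; f_ty = M·x/J = 291 N/mm.
Resultant f_max = √[f_tx² + (f_v + f_ty)²] = √[311.1² + (264.8 + 291)²] = 636.9 N/mm.
Capacity per unit length: φr_n = 0.75 × 0.6 × 620 × (0.707 × 4) = 789 N/mm.
636.9 ≤ 789 → adequate.

f_max ≈ 637 N/mm; adequate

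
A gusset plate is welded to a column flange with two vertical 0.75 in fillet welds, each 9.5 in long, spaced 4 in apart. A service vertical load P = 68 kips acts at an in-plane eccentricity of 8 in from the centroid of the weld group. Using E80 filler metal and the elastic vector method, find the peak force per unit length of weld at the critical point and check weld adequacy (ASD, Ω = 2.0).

E80XX → F_EXX = 80 ksi.
Total weld length L_w = 19 in. Treat welds as unit-width lines.
Polar moment about centroid: J = 2[d³/12 + d(b/2)²] = 2[9.5³/12 + 9.5×2²] = 218.9 in³.
Direct shear f_v = P/L_w = 68 / 19 = 3.579 kip/in (vertical).
Torsion M = P·e = 68 × 8 = 544 kip·in.
Critical point at (x, y) = (2, 4.75) from centroid. f_tx = M·y/J = 11.8 kip/in; f_ty = M·x/J = 4.97 kip/in.
Resultant f_max = √[f_tx² + (f_v + f_ty)²] = √[11.8² + (3.579 + 4.97)²] = 14.58 kip/in.
Capacity per unit length: r_n/Ω = (1/2.0) × 0.6 × 80 × (0.707 × 0.75) = 12.73 kip/in.
14.58 > 12.73 → NOT adequate.

f_max ≈ 14.6 kip/in; NOT adequate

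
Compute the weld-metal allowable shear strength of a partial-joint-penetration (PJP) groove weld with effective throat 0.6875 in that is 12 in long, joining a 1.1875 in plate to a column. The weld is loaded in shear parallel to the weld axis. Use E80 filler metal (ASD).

R_n/Ω ≈ 198 kip

E80XX → F_EXX = 80 ksi.
Effective throat (given) t_e = 0.6875 in.
A_we = 0.6875 × 12 = 8.25 in².
F_nw = 0.6 F_EXX = 48 ksi.
R_n/Ω = (48 × 8.25) / 2.0 = 198 kip.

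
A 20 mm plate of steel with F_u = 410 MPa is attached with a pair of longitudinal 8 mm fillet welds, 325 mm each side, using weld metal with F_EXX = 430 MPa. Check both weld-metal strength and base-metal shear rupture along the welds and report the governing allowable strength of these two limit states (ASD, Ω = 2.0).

t_e = 0.707 × 8 = 5.656 mm; L = 650 mm.
Weld metal: R_n/Ω = (1/2.0) × 0.6 × 430 × 5.656 × 650 × 10⁻³ = 474.3 kN.
Base metal (shear rupture): R_n/Ω = (1/2.0) × 0.6 × 410 × 20 × 650 × 10⁻³ = 1599 kN.
Governing: weld metal.

R_n/Ω ≈ 474 kN (weld metal governs)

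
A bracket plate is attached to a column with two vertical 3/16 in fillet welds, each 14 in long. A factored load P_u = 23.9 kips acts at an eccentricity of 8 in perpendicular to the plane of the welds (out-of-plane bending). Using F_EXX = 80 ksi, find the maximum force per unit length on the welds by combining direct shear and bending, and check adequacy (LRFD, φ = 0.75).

L_w = 2 × 14 = 28 in; section modulus (unit throat) S = 2 × L²/6 = 65.33 in².
Direct shear f_v = P/L_w = 23.9/28 = 0.8536 kip/in.
Moment M = P × e = 23.9 × 8 = 191.2 kip·in; bending f_b = M/S = 2.927 kip/in.
f_max = √(f_v² + f_b²) = √(0.8536² + 2.927²) = 3.048 kip/in.
φr_n = 0.75 × 0.6 × 80 × (0.707 × 0.1875) = 4.772 kip/in → adequate.

f_max ≈ 3.05 kip/in; adequate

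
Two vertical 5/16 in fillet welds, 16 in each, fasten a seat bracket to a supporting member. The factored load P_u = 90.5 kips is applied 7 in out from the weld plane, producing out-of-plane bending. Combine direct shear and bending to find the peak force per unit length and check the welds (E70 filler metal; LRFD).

E70XX → F_EXX = 70 ksi.
L_w = 2 × 16 = 32 in; section modulus (unit throat) S = 2 × L²/6 = 85.33 in².
Direct shear f_v = P/L_w = 90.5/32 = 2.828 kip/in.
Moment M = P × e = 90.5 × 7 = 633.5 kip·in; bending f_b = M/S = 7.424 kip/in.
f_max = √(f_v² + f_b²) = √(2.828² + 7.424²) = 7.944 kip/in.
φr_n = 0.75 × 0.6 × 70 × (0.707 × 0.3125) = 6.96 kip/in → NOT adequate.

f_max ≈ 7.94 kip/in; NOT adequate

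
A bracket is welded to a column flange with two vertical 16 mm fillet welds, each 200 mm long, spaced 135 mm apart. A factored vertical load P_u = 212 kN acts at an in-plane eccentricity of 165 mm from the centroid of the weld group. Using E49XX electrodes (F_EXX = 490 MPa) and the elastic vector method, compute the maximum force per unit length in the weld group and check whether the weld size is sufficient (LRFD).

Total weld length L_w = 400 mm. Treat welds as unit-width lines.
Polar moment about centroid: J = 2[d³/12 + d(b/2)²] = 2[200³/12 + 200×67.5²] = 3156000 mm³.
Direct shear f_v = P/L_w = 212×10³ / 400 = 530 N/mm (vertical).
Torsion M = P·e = 212×10³ × 165 = 34980000 N·mm.
Critical point at (x, y) = (67.5, 100) from centroid. f_tx = M·y/J = 1108 N/mm; f_ty = M·x/J = 748.2 N/mm.
Resultant f_max = √[f_tx² + (f_v + f_ty)²] = √[1108² + (530 + 748.2)²] = 1692 N/mm.
Capacity per unit length: φr_n = 0.75 × 0.6 × 490 × (0.707 × 16) = 2494 N/mm.
1692 ≤ 2494 → adequate.

f_max ≈ 1690 N/mm; adequate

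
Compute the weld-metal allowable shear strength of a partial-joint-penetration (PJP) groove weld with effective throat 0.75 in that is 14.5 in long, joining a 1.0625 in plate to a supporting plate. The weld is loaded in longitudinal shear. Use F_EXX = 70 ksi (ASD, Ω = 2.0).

Effective throat (given) t_e = 0.75 in.
A_we = 0.75 × 14.5 = 10.88 in².
F_nw = 0.6 F_EXX = 42 ksi.
R_n/Ω = (42 × 10.88) / 2.0 = 228.4 kips.

R_n/Ω ≈ 228 kips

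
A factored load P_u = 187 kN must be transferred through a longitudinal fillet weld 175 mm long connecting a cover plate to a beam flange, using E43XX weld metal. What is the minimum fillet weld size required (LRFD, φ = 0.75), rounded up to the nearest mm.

w = 8 mm

E43XX → F_EXX = 430 MPa.
Total weld length L = 175 mm.
Required throat t_e = P_u / (φ × 0.6 F_EXX × L) = 187 / (0.75 × 0.6 × 430 × 175 × 10⁻³) = 5.522 mm.
Required leg w = t_e / 0.707 = 7.811 mm → use 8 mm.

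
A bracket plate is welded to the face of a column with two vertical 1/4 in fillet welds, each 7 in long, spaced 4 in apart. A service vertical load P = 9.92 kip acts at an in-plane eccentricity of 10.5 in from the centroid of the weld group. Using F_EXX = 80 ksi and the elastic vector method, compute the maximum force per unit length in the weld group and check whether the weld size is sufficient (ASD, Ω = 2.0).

Total weld length L_w = 14 in. Treat welds as unit-width lines.
Polar moment about centroid: J = 2[d³/12 + d(b/2)²] = 2[7³/12 + 7×2²] = 113.2 in³.
Direct shear f_v = P/L_w = 9.92 / 14 = 0.7086 kip/in (vertical).
Torsion M = P·e = 9.92 × 10.5 = 104.16 kip·in.
Critical point at (x, y) = (2, 3.5) from centroid. f_tx = M·y/J = 3.221 kip/in; f_ty = M·x/J = 1.841 kip/in.
Resultant f_max = √[f_tx² + (f_v + f_ty)²] = √[3.221² + (0.7086 + 1.841)²] = 4.108 kip/in.
Capacity per unit length: r_n/Ω = (1/2.0) × 0.6 × 80 × (0.707 × 0.25) = 4.242 kip/in.
4.108 ≤ 4.242 → adequate.

f_max ≈ 4.11 kip/in; adequate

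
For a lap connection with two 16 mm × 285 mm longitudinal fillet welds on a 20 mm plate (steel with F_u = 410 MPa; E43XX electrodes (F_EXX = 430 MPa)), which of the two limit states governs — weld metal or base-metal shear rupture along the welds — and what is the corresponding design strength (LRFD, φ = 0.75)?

t_e = 0.707 × 16 = 11.31 mm; L = 570 mm.
Weld metal: φR_n = 0.75 × 0.6 × 430 × 11.31 × 570 × 10⁻³ = 1248 kN.
Base metal (shear rupture): φR_n = 0.75 × 0.6 × 410 × 20 × 570 × 10⁻³ = 2103 kN.
Governing: weld metal.

φR_n ≈ 1250 kN (weld metal governs)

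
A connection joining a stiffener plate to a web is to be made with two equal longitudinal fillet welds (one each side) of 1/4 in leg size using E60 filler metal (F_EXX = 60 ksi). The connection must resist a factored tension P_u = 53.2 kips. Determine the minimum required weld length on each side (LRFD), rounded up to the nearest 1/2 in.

Throat t_e = 0.707 × 0.25 = 0.1767 in.
φr_n = 0.75 × 0.6 × 60 × 0.1767 = 4.772 kips/in.
L_req = P_u / φr_n = 53.2 / 4.772 = 11.15 in total.
Per side: 11.15 / 2 = 5.574 in.
Round up → use L = 6 in on each side.

L = 6 in on each side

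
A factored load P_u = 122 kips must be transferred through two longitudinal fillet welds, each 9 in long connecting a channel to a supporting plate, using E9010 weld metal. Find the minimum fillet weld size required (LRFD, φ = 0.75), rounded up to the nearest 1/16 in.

E90XX → F_EXX = 90 ksi.
Total weld length L = 18 in.
Required throat t_e = P_u / (φ × 0.6 F_EXX × L) = 122 / (0.75 × 0.6 × 90 × 18) = 0.1674 in.
Required leg w = t_e / 0.707 = 0.2367 in → use 1/4 in.

w = 1/4 in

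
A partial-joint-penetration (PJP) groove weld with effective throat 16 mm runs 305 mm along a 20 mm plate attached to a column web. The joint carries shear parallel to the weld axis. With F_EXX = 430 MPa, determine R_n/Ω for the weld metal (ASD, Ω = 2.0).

R_n/Ω ≈ 630 kN

Effective throat (given) t_e = 16 mm.
A_we = 16 × 305 = 4880 mm².
F_nw = 0.6 F_EXX = 258 MPa.
R_n/Ω = (258 × 4880) / 2.0 × 10⁻³ = 629.5 kN.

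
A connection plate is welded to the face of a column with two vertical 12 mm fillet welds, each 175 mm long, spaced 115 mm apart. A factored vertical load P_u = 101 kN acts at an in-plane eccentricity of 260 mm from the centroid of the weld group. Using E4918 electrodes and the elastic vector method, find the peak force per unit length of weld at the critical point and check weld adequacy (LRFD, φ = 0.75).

E49XX → F_EXX = 490 MPa.
Total weld length L_w = 350 mm. Treat welds as unit-width lines.
Polar moment about centroid: J = 2[d³/12 + d(b/2)²] = 2[175³/12 + 175×57.5²] = 2050000 mm³.
Direct shear f_v = P/L_w = 101×10³ / 350 = 288.6 N/mm (vertical).
Torsion M = P·e = 101×10³ × 260 = 26260000 N·mm.
Critical point at (x, y) = (57.5, 87.5) from centroid. f_tx = M·y/J = 1121 N/mm; f_ty = M·x/J = 736.4 N/mm.
Resultant f_max = √[f_tx² + (f_v + f_ty)²] = √[1121² + (288.6 + 736.4)²] = 1519 N/mm.
Capacity per unit length: φr_n = 0.75 × 0.6 × 490 × (0.707 × 12) = 1871 N/mm.
1519 ≤ 1871 → adequate.

f_max ≈ 1520 N/mm; adequate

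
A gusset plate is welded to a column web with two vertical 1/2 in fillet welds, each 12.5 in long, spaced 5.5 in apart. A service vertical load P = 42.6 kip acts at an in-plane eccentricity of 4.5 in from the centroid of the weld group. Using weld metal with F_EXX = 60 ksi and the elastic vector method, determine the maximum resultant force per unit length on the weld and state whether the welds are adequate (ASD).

Total weld length L_w = 25 in. Treat welds as unit-width lines.
Polar moment about centroid: J = 2[d³/12 + d(b/2)²] = 2[12.5³/12 + 12.5×2.75²] = 514.6 in³.
Direct shear f_v = P/L_w = 42.6 / 25 = 1.704 kip/in (vertical).
Torsion M = P·e = 42.6 × 4.5 = 191.7 kip·in.
Critical point at (x, y) = (2.75, 6.25) from centroid. f_tx = M·y/J = 2.328 kip/in; f_ty = M·x/J = 1.024 kip/in.
Resultant f_max = √[f_tx² + (f_v + f_ty)²] = √[2.328² + (1.704 + 1.024)²] = 3.587 kip/in.
Capacity per unit length: r_n/Ω = (1/2.0) × 0.6 × 60 × (0.707 × 0.5) = 6.363 kip/in.
3.587 ≤ 6.363 → adequate.

f_max ≈ 3.59 kip/in; adequate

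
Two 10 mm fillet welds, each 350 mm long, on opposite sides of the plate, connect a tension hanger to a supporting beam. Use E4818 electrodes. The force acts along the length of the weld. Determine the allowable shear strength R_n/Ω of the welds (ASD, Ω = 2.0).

E48XX → F_EXX = 480 MPa.
Effective throat t_e = 0.707 × 10 = 7.07 mm.
Total length L = 700 mm; A_we = 7.07 × 700 = 4949 mm².
F_nw = 0.6 F_EXX = 0.6 × 480 = 288 MPa.
R_n = 288 × 4949 × 10⁻³ = 1425 kN; R_n/Ω = 1425/2.0 = 712.7 kN.

R_n/Ω ≈ 713 kN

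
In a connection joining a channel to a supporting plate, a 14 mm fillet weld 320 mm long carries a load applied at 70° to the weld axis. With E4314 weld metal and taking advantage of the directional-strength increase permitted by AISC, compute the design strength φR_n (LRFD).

φR_n ≈ 892 kN

E43XX → F_EXX = 430 MPa.
t_e = 0.707 × 14 = 9.898 mm; A_we = 9.898 × 320 = 3167 mm².
Directional factor: 1.0 + 0.5 sin^1.5(70°) = 1.455.
F_nw = 0.6 × 430 × 1.455 = 375.5 MPa.
φR_n = 0.75 × 375.5 × 3167 × 10⁻³ = 892 kN.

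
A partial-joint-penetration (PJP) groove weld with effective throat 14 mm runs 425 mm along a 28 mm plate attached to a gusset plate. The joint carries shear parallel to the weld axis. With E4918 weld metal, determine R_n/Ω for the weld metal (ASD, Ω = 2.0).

R_n/Ω ≈ 875 kN

E49XX → F_EXX = 490 MPa.
Effective throat (given) t_e = 14 mm.
A_we = 14 × 425 = 5950 mm².
F_nw = 0.6 F_EXX = 294 MPa.
R_n/Ω = (294 × 5950) / 2.0 × 10⁻³ = 874.6 kN.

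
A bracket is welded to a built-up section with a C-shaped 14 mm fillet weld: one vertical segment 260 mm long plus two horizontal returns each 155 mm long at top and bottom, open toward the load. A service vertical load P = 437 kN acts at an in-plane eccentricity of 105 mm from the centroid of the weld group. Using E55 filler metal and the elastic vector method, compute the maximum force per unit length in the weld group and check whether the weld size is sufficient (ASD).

f_max ≈ 1580 N/mm; adequate

E55XX → F_EXX = 550 MPa.
Total weld length L_w = 570 mm. Treat welds as unit-width lines.
Centroid: x̄ = 2×155×77.5 / 570 = 42.15 mm from the vertical weld.
Polar moment about centroid: J = I_x + I_y = [260³/12 + 2×155×130²] + [260×42.15² + 2(155³/12 + 155×35.35²)] = 8174000 mm³.
Direct shear f_v = P/L_w = 437×10³ / 570 = 766.7 N/mm (vertical).
Torsion M = P·e = 437×10³ × 105 = 45885000 N·mm.
Critical point at (x, y) = (112.9, 130) from centroid. f_tx = M·y/J = 729.8 N/mm; f_ty = M·x/J = 633.5 N/mm.
Resultant f_max = √[f_tx² + (f_v + f_ty)²] = √[729.8² + (766.7 + 633.5)²] = 1579 N/mm.
Capacity per unit length: r_n/Ω = (1/2.0) × 0.6 × 550 × (0.707 × 14) = 1633 N/mm.
1579 ≤ 1633 → adequate.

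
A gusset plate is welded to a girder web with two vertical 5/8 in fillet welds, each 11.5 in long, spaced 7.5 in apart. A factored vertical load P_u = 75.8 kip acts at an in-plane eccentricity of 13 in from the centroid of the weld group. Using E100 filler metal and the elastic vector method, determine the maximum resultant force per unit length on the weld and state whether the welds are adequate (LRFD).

E100XX → F_EXX = 100 ksi.
Total weld length L_w = 23 in. Treat welds as unit-width lines.
Polar moment about centroid: J = 2[d³/12 + d(b/2)²] = 2[11.5³/12 + 11.5×3.75²] = 576.9 in³.
Direct shear f_v = P/L_w = 75.8 / 23 = 3.296 kip/in (vertical).
Torsion M = P·e = 75.8 × 13 = 985.4 kip·in.
Critical point at (x, y) = (3.75, 5.75) from centroid. f_tx = M·y/J = 9.821 kip/in; f_ty = M·x/J = 6.405 kip/in.
Resultant f_max = √[f_tx² + (f_v + f_ty)²] = √[9.821² + (3.296 + 6.405)²] = 13.8 kip/in.
Capacity per unit length: φr_n = 0.75 × 0.6 × 100 × (0.707 × 0.625) = 19.88 kip/in.
13.8 ≤ 19.88 → adequate.

f_max ≈ 13.8 kip/in; adequate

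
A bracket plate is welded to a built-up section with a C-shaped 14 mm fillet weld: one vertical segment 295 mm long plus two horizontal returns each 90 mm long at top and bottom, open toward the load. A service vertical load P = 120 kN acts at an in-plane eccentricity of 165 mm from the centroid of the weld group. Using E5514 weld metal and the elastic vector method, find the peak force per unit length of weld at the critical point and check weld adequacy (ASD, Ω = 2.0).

E55XX → F_EXX = 550 MPa.
Total weld length L_w = 475 mm. Treat welds as unit-width lines.
Centroid: x̄ = 2×90×45 / 475 = 17.05 mm from the vertical weld.
Polar moment about centroid: J = I_x + I_y = [295³/12 + 2×90×147.5²] + [295×17.05² + 2(90³/12 + 90×27.95²)] = 6403000 mm³.
Direct shear f_v = P/L_w = 120×10³ / 475 = 252.6 N/mm (vertical).
Torsion M = P·e = 120×10³ × 165 = 19800000 N·mm.
Critical point at (x, y) = (72.95, 147.5) from centroid. f_tx = M·y/J = 456.1 N/mm; f_ty = M·x/J = 225.6 N/mm.
Resultant f_max = √[f_tx² + (f_v + f_ty)²] = √[456.1² + (252.6 + 225.6)²] = 660.8 N/mm.
Capacity per unit length: r_n/Ω = (1/2.0) × 0.6 × 550 × (0.707 × 14) = 1633 N/mm.
660.8 ≤ 1633 → adequate.

f_max ≈ 661 N/mm; adequate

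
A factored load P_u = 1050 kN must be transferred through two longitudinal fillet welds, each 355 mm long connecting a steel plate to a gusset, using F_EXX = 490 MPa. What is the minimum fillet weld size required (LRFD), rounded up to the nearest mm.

w = 10 mm

Total weld length L = 710 mm.
Required throat t_e = P_u / (φ × 0.6 F_EXX × L) = 1050 / (0.75 × 0.6 × 490 × 710 × 10⁻³) = 6.707 mm.
Required leg w = t_e / 0.707 = 9.486 mm → use 10 mm.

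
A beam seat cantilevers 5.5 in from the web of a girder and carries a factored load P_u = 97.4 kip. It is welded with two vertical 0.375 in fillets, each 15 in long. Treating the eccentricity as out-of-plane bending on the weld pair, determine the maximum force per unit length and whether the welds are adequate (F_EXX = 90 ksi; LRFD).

L_w = 2 × 15 = 30 in; section modulus (unit throat) S = 2 × L²/6 = 75 in².
Direct shear f_v = P/L_w = 97.4/30 = 3.247 kip/in.
Moment M = P × e = 97.4 × 5.5 = 535.7 kip·in; bending f_b = M/S = 7.143 kip/in.
f_max = √(f_v² + f_b²) = √(3.247² + 7.143²) = 7.846 kip/in.
φr_n = 0.75 × 0.6 × 90 × (0.707 × 0.375) = 10.74 kip/in → adequate.

f_max ≈ 7.85 kip/in; adequate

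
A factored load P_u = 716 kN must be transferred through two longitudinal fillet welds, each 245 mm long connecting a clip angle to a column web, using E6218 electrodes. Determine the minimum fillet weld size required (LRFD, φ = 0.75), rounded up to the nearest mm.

E62XX → F_EXX = 620 MPa.
Total weld length L = 490 mm.
Required throat t_e = P_u / (φ × 0.6 F_EXX × L) = 716 / (0.75 × 0.6 × 620 × 490 × 10⁻³) = 5.237 mm.
Required leg w = t_e / 0.707 = 7.408 mm → use 8 mm.

w = 8 mm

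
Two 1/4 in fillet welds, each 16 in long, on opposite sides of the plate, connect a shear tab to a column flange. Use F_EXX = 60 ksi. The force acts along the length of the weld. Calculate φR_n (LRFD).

Effective throat t_e = 0.707 × 0.25 = 0.1767 in.
Total length L = 32 in; A_we = 0.1767 × 32 = 5.656 in².
F_nw = 0.6 F_EXX = 0.6 × 60 = 36 ksi.
φR_n = 0.75 × 36 × 5.656 = 152.7 kips.

φR_n ≈ 153 kips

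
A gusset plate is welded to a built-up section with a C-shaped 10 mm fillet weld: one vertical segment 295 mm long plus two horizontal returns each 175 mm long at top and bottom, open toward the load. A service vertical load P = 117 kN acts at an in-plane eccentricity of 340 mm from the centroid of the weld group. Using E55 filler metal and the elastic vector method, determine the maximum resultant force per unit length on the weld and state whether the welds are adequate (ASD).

f_max ≈ 784 N/mm; adequate

E55XX → F_EXX = 550 MPa.
Total weld length L_w = 645 mm. Treat welds as unit-width lines.
Centroid: x̄ = 2×175×87.5 / 645 = 47.48 mm from the vertical weld.
Polar moment about centroid: J = I_x + I_y = [295³/12 + 2×175×147.5²] + [295×47.48² + 2(175³/12 + 175×40.02²)] = 11870000 mm³.
Direct shear f_v = P/L_w = 117×10³ / 645 = 181.4 N/mm (vertical).
Torsion M = P·e = 117×10³ × 340 = 39780000 N·mm.
Critical point at (x, y) = (127.5, 147.5) from centroid. f_tx = M·y/J = 494.2 N/mm; f_ty = M·x/J = 427.3 N/mm.
Resultant f_max = √[f_tx² + (f_v + f_ty)²] = √[494.2² + (181.4 + 427.3)²] = 784 N/mm.
Capacity per unit length: r_n/Ω = (1/2.0) × 0.6 × 550 × (0.707 × 10) = 1167 N/mm.
784 ≤ 1167 → adequate.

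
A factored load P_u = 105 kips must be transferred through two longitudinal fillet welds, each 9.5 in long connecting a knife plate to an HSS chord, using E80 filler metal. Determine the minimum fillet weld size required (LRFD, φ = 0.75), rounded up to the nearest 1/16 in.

w = 1/4 in

E80XX → F_EXX = 80 ksi.
Total weld length L = 19 in.
Required throat t_e = P_u / (φ × 0.6 F_EXX × L) = 105 / (0.75 × 0.6 × 80 × 19) = 0.1535 in.
Required leg w = t_e / 0.707 = 0.2171 in → use 1/4 in.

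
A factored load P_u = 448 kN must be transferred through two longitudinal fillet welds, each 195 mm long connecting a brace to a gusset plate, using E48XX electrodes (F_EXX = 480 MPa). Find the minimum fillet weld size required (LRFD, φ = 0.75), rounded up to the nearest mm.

Total weld length L = 390 mm.
Required throat t_e = P_u / (φ × 0.6 F_EXX × L) = 448 / (0.75 × 0.6 × 480 × 390 × 10⁻³) = 5.318 mm.
Required leg w = t_e / 0.707 = 7.522 mm → use 8 mm.

w = 8 mm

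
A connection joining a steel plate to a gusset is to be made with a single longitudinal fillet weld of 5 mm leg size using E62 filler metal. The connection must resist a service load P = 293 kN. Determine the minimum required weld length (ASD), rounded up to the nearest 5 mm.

E62XX → F_EXX = 620 MPa.
Throat t_e = 0.707 × 5 = 3.535 mm.
r_n/Ω = (0.6 × 620 × 3.535) / 2.0 = 657.5 N/mm = 0.6575 kN/mm.
L_req = P / (r_n/Ω) = 293 / 0.6575 = 445.6 mm total.
Round up → use L = 450 mm.

L = 450 mm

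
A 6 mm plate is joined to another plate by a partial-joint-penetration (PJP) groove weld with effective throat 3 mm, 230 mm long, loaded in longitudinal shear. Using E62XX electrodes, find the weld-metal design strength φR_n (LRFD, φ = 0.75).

E62XX → F_EXX = 620 MPa.
Effective throat (given) t_e = 3 mm.
A_we = 3 × 230 = 690 mm².
F_nw = 0.6 F_EXX = 372 MPa.
φR_n = 0.75 × 372 × 690 × 10⁻³ = 192.5 kN.

φR_n ≈ 193 kN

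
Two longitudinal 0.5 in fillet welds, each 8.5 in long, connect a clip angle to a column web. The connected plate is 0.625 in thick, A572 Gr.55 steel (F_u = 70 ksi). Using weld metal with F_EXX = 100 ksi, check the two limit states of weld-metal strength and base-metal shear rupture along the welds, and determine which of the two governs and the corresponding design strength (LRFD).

φR_n ≈ 270 kip (weld metal governs)

t_e = 0.707 × 0.5 = 0.3535 in; L = 17 in.
Weld metal: φR_n = 0.75 × 0.6 × 100 × 0.3535 × 17 = 270.4 kip.
Base metal (shear rupture): φR_n = 0.75 × 0.6 × 70 × 0.625 × 17 = 334.7 kip.
Governing: weld metal.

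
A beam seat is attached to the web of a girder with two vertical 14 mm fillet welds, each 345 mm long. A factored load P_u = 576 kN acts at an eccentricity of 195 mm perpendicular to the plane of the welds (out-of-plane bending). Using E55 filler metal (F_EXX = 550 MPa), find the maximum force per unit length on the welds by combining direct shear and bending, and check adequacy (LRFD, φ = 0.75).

L_w = 2 × 345 = 690 mm; section modulus (unit throat) S = 2 × L²/6 = 39680 mm².
Direct shear f_v = P/L_w = 576×10³/690 = 834.8 N/mm.
Moment M = P × e = 576×10³ × 195 = 112320000 N·mm; bending f_b = M/S = 2831 N/mm.
f_max = √(f_v² + f_b²) = √(834.8² + 2831²) = 2952 N/mm.
φr_n = 0.75 × 0.6 × 550 × (0.707 × 14) = 2450 N/mm → NOT adequate.

f_max ≈ 2950 N/mm; NOT adequate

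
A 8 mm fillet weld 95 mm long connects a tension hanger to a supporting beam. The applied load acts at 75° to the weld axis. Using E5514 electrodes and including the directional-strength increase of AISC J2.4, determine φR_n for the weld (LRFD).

φR_n ≈ 196 kN

E55XX → F_EXX = 550 MPa.
t_e = 0.707 × 8 = 5.656 mm; A_we = 5.656 × 95 = 537.3 mm².
Directional factor: 1.0 + 0.5 sin^1.5(75°) = 1.475.
F_nw = 0.6 × 550 × 1.475 = 486.6 MPa.
φR_n = 0.75 × 486.6 × 537.3 × 10⁻³ = 196.1 kN.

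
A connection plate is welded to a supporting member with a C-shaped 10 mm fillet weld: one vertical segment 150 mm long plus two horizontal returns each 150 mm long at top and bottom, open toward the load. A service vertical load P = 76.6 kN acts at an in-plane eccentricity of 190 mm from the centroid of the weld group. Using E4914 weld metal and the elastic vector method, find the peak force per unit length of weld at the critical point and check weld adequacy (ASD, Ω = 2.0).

E49XX → F_EXX = 490 MPa.
Total weld length L_w = 450 mm. Treat welds as unit-width lines.
Centroid: x̄ = 2×150×75 / 450 = 50 mm from the vertical weld.
Polar moment about centroid: J = I_x + I_y = [150³/12 + 2×150×75²] + [150×50² + 2(150³/12 + 150×25²)] = 3094000 mm³.
Direct shear f_v = P/L_w = 76.6×10³ / 450 = 170.2 N/mm (vertical).
Torsion M = P·e = 76.6×10³ × 190 = 14554000 N·mm.
Critical point at (x, y) = (100, 75) from centroid. f_tx = M·y/J = 352.8 N/mm; f_ty = M·x/J = 470.4 N/mm.
Resultant f_max = √[f_tx² + (f_v + f_ty)²] = √[352.8² + (170.2 + 470.4)²] = 731.4 N/mm.
Capacity per unit length: r_n/Ω = (1/2.0) × 0.6 × 490 × (0.707 × 10) = 1039 N/mm.
731.4 ≤ 1039 → adequate.

f_max ≈ 731 N/mm; adequate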